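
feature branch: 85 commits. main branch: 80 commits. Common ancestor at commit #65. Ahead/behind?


Common ancestor: commit #65
feature commits after divergence: 85 - 65 = 20
main commits after divergence: 80 - 65 = 15
feature is 20 commits ahead of main
main is 15 commits ahead of feature

feature ahead: 20, main ahead: 15


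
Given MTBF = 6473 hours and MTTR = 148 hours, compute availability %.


Availability = MTBF / (MTBF + MTTR)
Availability = 6473 / (6473 + 148)
Availability = 6473 / 6621
Availability = 97.7647%

97.7647%


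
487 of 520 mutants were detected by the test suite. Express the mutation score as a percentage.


Mutation score = killed / total * 100
Mutation score = 487 / 520 * 100
Mutation score = 93.65%

93.65%


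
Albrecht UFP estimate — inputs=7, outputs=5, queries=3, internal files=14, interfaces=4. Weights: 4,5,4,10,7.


UFP = EI*4 + EO*5 + EQ*4 + ILF*10 + EIF*7
UFP = 7*4 + 5*5 + 3*4 + 14*10 + 4*7
UFP = 28 + 25 + 12 + 140 + 28
UFP = 233

233


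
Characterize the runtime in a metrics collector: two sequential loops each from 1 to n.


Reasoning: sequential dominates: O(n) + O(n) = O(n)
Complexity: O(n)

O(n)


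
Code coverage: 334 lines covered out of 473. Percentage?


Coverage = covered / total * 100
Coverage = 334 / 473 * 100
Coverage = 70.61%

70.61%


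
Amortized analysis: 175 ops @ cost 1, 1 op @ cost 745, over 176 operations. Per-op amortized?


Formula: Amortized cost = Total cost / Operations
Total cost = (175 * 1) + (1 * 745)
Total cost = 175 + 745 = 920
Amortized = 920 / 176 = 5.2273

5.2273


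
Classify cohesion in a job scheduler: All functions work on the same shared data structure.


Reasoning: Functions share data
Type: Communicational cohesion

Communicational cohesion


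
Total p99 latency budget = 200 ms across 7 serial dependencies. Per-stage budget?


Formula: per_stage = total_budget / stages
per_stage = 200 / 7
per_stage = 28.57 ms

28.57 ms


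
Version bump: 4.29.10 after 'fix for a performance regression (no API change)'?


Current: 4.29.10
Change category: 'fix for a performance regression (no API change)' → patch bump
SemVer rule: patch bump → increment PATCH (MAJOR and MINOR unchanged)
New: 4.29.11

4.29.11


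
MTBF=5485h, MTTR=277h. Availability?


Availability = MTBF / (MTBF + MTTR)
Availability = 5485 / (5485 + 277)
Availability = 5485 / 5762
Availability = 95.1926%

95.1926%


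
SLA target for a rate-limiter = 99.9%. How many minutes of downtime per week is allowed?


Formula: allowed downtime = period * (100 - SLA) / 100
Period (week) = 10080 minutes
Unavailability fraction = (100 - 99.9) / 100
Allowed downtime = 10080 * (100 - 99.9) / 100
Allowed downtime = 10.08 minutes

10.08 minutes


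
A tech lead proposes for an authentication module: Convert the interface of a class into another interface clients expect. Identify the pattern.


This matches the Adapter pattern

Adapter


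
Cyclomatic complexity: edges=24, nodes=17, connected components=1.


Formula: V(G) = E - N + 2P
V(G) = 24 - 17 + 2*1
V(G) = 7 + 2
V(G) = 9

9


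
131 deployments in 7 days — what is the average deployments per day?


Formula: deployments per day = releases / days
= 131 / 7
= 18.714 deploys/day
(equivalently, 131.0 deploys/week)

18.714 deploys/day


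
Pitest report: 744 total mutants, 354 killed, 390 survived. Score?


Mutation score = killed / total * 100
Mutation score = 354 / 744 * 100
Mutation score = 47.58%

47.58%


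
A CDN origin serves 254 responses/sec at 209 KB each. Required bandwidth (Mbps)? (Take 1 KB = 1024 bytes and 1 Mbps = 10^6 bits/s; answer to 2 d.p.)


Formula: Mbps = payload_bytes * RPS * 8 / 1e6
Payload per request = 209 KB = 209 * 1024 = 214016 bytes
Total bytes/sec = 214016 * 254 = 54360064
Total bits/sec = 54360064 * 8 = 434880512
Mbps = 434880512 / 1e6 = 434.88

434.88 Mbps


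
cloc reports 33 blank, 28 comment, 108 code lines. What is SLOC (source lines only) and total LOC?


Total LOC = blank + comment + code
Total LOC = 33 + 28 + 108 = 169
SLOC (source only) = code = 108

Total LOC: 169, SLOC: 108


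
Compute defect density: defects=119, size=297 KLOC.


Defect density = defects / KLOC
Defect density = 119 / 297
Defect density = 0.401 defects/KLOC

0.401 defects/KLOC


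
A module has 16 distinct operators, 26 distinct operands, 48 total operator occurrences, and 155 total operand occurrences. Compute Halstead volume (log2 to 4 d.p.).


Formula: V = N * log2(η), where N = N1 + N2 and η = η1 + η2
η = 16 + 26 = 42
N = 48 + 155 = 203
log2(42) ≈ 5.3923
V = 203 * 5.3923 = 1094.64

1094.64


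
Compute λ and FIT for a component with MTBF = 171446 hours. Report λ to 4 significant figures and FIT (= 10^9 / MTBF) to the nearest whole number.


Formula: λ = 1 / MTBF; FIT = λ × 1e9 = 1e9 / MTBF
λ = 1 / 171446 ≈ 5.833e-06 failures/hour
FIT = 1e9 / 171446 ≈ 5833 failures per 1e9 hours (nearest whole number)

λ = 5.833e-06 /h, FIT = 5833


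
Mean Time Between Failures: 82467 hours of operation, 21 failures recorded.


Formula: MTBF = Total operating time / Number of failures
MTBF = 82467 / 21
MTBF = 3927.0 hours

3927.0 hours


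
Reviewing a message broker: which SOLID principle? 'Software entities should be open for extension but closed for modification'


This describes the Open/Closed Principle (OCP)

Open/Closed Principle (OCP)


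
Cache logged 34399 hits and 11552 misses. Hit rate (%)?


Formula: hit rate = hits / (hits + misses) * 100
hit rate = 34399 / (34399 + 11552) * 100
hit rate = 34399 / 45951 * 100
hit rate = 74.86%

74.86%


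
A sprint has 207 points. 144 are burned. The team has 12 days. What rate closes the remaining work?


Formula: Required rate = Remaining points / Days left
Remaining = 207 - 144 = 63 points
Required rate = 63 / 12 = 5.25 points/day

5.25 points/day


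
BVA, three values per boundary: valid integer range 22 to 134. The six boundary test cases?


Range: [22, 134]
Boundaries: just below min, min, min+1, max-1, max, just above max
Values: [21, 22, 23, 133, 134, 135]

[21, 22, 23, 133, 134, 135]


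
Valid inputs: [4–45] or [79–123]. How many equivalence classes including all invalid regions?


Valid ranges: [4,45] and [79,123]
Class 1: x < 4 — invalid
Class 2: 4 ≤ x ≤ 45 — valid
Class 3: 45 < x < 79 — invalid (gap between ranges)
Class 4: 79 ≤ x ≤ 123 — valid
Class 5: x > 123 — invalid
Total equivalence classes: 5

5 equivalence classes


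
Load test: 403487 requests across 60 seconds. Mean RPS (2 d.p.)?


Formula: throughput = requests / seconds
throughput = 403487 / 60
throughput = 6724.78 requests/second

6724.78 requests/second


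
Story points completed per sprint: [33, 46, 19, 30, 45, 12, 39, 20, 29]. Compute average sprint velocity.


Formula: Avg velocity = Total points / Number of sprints
Points: [33, 46, 19, 30, 45, 12, 39, 20, 29]
Sum = 33 + 46 + 19 + 30 + 45 + 12 + 39 + 20 + 29 = 273
Avg velocity = 273 / 9 = 30.33 points/sprint

30.33 points/sprint


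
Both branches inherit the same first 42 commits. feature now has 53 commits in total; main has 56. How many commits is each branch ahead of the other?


Common ancestor: commit #42
feature commits after divergence: 53 - 42 = 11
main commits after divergence: 56 - 42 = 14
feature is 11 commits ahead of main
main is 14 commits ahead of feature

feature ahead: 11, main ahead: 14


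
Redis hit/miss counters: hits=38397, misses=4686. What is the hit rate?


Formula: hit rate = hits / (hits + misses) * 100
hit rate = 38397 / (38397 + 4686) * 100
hit rate = 38397 / 43083 * 100
hit rate = 89.12%

89.12%


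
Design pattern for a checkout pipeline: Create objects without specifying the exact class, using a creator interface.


This matches the Factory Method pattern

Factory Method


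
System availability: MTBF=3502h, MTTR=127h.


Availability = MTBF / (MTBF + MTTR)
Availability = 3502 / (3502 + 127)
Availability = 3502 / 3629
Availability = 96.5004%

96.5004%


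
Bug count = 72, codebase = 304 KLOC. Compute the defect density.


Defect density = defects / KLOC
Defect density = 72 / 304
Defect density = 0.237 defects/KLOC

0.237 defects/KLOC


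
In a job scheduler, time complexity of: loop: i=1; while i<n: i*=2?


Reasoning: i doubles each step so iterations are log2(n)
Complexity: O(log n)

O(log n)


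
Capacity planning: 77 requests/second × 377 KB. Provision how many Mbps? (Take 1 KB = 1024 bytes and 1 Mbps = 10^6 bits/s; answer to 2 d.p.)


Formula: Mbps = payload_bytes * RPS * 8 / 1e6
Payload per request = 377 KB = 377 * 1024 = 386048 bytes
Total bytes/sec = 386048 * 77 = 29725696
Total bits/sec = 29725696 * 8 = 237805568
Mbps = 237805568 / 1e6 = 237.81

237.81 Mbps


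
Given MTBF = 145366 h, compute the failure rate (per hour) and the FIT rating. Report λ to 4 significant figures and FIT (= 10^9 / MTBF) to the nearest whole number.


Formula: λ = 1 / MTBF; FIT = λ × 1e9 = 1e9 / MTBF
λ = 1 / 145366 ≈ 6.879e-06 failures/hour
FIT = 1e9 / 145366 ≈ 6879 failures per 1e9 hours (nearest whole number)

λ = 6.879e-06 /h, FIT = 6879


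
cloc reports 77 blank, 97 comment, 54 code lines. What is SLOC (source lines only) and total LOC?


Total LOC = blank + comment + code
Total LOC = 77 + 97 + 54 = 228
SLOC (source only) = code = 54

Total LOC: 228, SLOC: 54


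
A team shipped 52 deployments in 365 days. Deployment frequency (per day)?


Formula: deployments per day = releases / days
= 52 / 365
= 0.142 deploys/day
(equivalently, 1.0 deploys/week)

0.142 deploys/day


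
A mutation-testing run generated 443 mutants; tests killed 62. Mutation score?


Mutation score = killed / total * 100
Mutation score = 62 / 443 * 100
Mutation score = 14.0%

14.0%


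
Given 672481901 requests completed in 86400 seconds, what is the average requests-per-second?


Formula: throughput = requests / seconds
throughput = 672481901 / 86400
throughput = 7783.36 requests/second

7783.36 requests/second


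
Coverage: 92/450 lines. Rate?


Coverage = covered / total * 100
Coverage = 92 / 450 * 100
Coverage = 20.44%

20.44%


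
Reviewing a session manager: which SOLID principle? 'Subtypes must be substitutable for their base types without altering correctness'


This describes the Liskov Substitution Principle (LSP)

Liskov Substitution Principle (LSP)


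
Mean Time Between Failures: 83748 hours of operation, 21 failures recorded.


Formula: MTBF = Total operating time / Number of failures
MTBF = 83748 / 21
MTBF = 3988.0 hours

3988.0 hours


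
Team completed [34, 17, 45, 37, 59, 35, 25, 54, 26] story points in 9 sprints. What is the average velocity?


Formula: Avg velocity = Total points / Number of sprints
Points: [34, 17, 45, 37, 59, 35, 25, 54, 26]
Sum = 34 + 17 + 45 + 37 + 59 + 35 + 25 + 54 + 26 = 332
Avg velocity = 332 / 9 = 36.89 points/sprint

36.89 points/sprint


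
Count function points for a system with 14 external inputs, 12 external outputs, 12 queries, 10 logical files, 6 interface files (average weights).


UFP = EI*4 + EO*5 + EQ*4 + ILF*10 + EIF*7
UFP = 14*4 + 12*5 + 12*4 + 10*10 + 6*7
UFP = 56 + 60 + 48 + 100 + 42
UFP = 306

306


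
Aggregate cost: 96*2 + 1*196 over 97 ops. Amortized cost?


Formula: Amortized cost = Total cost / Operations
Total cost = (96 * 2) + (1 * 196)
Total cost = 192 + 196 = 388
Amortized = 388 / 97 = 4.0

4.0


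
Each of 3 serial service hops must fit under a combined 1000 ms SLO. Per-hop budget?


Formula: per_stage = total_budget / stages
per_stage = 1000 / 3
per_stage = 333.33 ms

333.33 ms


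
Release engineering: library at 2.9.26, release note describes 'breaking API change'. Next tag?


Current: 2.9.26
Change category: 'breaking API change' → major bump
SemVer rule: major bump → increment MAJOR, reset MINOR and PATCH to 0
New: 3.0.0

3.0.0


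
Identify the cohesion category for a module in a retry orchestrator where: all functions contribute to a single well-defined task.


Reasoning: Best: single purpose
Type: Functional cohesion

Functional cohesion


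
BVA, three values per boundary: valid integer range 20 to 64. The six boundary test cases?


Range: [20, 64]
Boundaries: just below min, min, min+1, max-1, max, just above max
Values: [19, 20, 21, 63, 64, 65]

[19, 20, 21, 63, 64, 65]


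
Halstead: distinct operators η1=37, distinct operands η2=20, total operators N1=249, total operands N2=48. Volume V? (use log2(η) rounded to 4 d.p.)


Formula: V = N * log2(η), where N = N1 + N2 and η = η1 + η2
η = 37 + 20 = 57
N = 249 + 48 = 297
log2(57) ≈ 5.8329
V = 297 * 5.8329 = 1732.37

1732.37


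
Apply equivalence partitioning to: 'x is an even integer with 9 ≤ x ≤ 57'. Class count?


Constraint: even integers in [9, 57]
Class 1: x < 9 — out-of-range invalid
Class 2: x in [9,57] but odd — wrong type invalid
Class 3: x in [9,57] and even — valid
Class 4: x > 57 — out-of-range invalid
Total equivalence classes: 4

4 equivalence classes


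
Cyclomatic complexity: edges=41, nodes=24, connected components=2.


Formula: V(G) = E - N + 2P
V(G) = 41 - 24 + 2*2
V(G) = 17 + 4
V(G) = 21

21


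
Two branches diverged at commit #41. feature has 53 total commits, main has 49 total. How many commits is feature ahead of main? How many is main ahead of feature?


Common ancestor: commit #41
feature commits after divergence: 53 - 41 = 12
main commits after divergence: 49 - 41 = 8
feature is 12 commits ahead of main
main is 8 commits ahead of feature

feature ahead: 12, main ahead: 8


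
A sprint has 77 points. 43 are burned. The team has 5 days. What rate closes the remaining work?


Formula: Required rate = Remaining points / Days left
Remaining = 77 - 43 = 34 points
Required rate = 34 / 5 = 6.8 points/day

6.8 points/day


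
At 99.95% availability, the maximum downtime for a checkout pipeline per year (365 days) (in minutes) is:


Formula: allowed downtime = period * (100 - SLA) / 100
Period (year (365 days)) = 525600 minutes
Unavailability fraction = (100 - 99.95) / 100
Allowed downtime = 525600 * (100 - 99.95) / 100
Allowed downtime = 262.8 minutes

262.8 minutes


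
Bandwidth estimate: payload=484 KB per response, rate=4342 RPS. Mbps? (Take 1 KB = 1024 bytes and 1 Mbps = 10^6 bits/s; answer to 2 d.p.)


Formula: Mbps = payload_bytes * RPS * 8 / 1e6
Payload per request = 484 KB = 484 * 1024 = 495616 bytes
Total bytes/sec = 495616 * 4342 = 2151964672
Total bits/sec = 2151964672 * 8 = 17215717376
Mbps = 17215717376 / 1e6 = 17215.72

17215.72 Mbps


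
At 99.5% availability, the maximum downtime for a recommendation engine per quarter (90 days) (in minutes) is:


Formula: allowed downtime = period * (100 - SLA) / 100
Period (quarter (90 days)) = 129600 minutes
Unavailability fraction = (100 - 99.5) / 100
Allowed downtime = 129600 * (100 - 99.5) / 100
Allowed downtime = 648.0 minutes

648.0 minutes


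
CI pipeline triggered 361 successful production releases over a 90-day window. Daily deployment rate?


Formula: deployments per day = releases / days
= 361 / 90
= 4.011 deploys/day
(equivalently, 28.08 deploys/week)

4.011 deploys/day


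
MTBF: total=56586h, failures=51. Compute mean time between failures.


Formula: MTBF = Total operating time / Number of failures
MTBF = 56586 / 51
MTBF = 1109.53 hours

1109.53 hours


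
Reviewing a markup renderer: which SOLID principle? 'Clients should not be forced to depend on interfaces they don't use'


This describes the Interface Segregation Principle (ISP)

Interface Segregation Principle (ISP)


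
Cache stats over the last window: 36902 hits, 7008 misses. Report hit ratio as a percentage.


Formula: hit rate = hits / (hits + misses) * 100
hit rate = 36902 / (36902 + 7008) * 100
hit rate = 36902 / 43910 * 100
hit rate = 84.04%

84.04%


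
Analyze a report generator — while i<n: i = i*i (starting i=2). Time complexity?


Reasoning: squaring drives double-exponential growth; iterations ~ log log n
Complexity: O(log log n)

O(log log n)


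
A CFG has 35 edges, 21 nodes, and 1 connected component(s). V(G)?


Formula: V(G) = E - N + 2P
V(G) = 35 - 21 + 2*1
V(G) = 14 + 2
V(G) = 16

16


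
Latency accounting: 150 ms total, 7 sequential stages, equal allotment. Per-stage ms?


Formula: per_stage = total_budget / stages
per_stage = 150 / 7
per_stage = 21.43 ms

21.43 ms


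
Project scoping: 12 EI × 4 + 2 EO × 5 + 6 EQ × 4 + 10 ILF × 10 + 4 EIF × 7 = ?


UFP = EI*4 + EO*5 + EQ*4 + ILF*10 + EIF*7
UFP = 12*4 + 2*5 + 6*4 + 10*10 + 4*7
UFP = 48 + 10 + 24 + 100 + 28
UFP = 210

210


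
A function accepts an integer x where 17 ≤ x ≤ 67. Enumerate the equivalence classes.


Valid range: [17, 67]
Class 1: x < 17 — invalid
Class 2: 17 ≤ x ≤ 67 — valid
Class 3: x > 67 — invalid
Total equivalence classes: 3

3 equivalence classes


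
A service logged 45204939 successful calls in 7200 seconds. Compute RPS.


Formula: throughput = requests / seconds
throughput = 45204939 / 7200
throughput = 6278.46 requests/second

6278.46 requests/second


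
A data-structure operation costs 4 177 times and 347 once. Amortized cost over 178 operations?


Formula: Amortized cost = Total cost / Operations
Total cost = (177 * 4) + (1 * 347)
Total cost = 708 + 347 = 1055
Amortized = 1055 / 178 = 5.927

5.927


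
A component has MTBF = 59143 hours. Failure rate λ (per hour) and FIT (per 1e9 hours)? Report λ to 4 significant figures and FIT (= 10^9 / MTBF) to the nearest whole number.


Formula: λ = 1 / MTBF; FIT = λ × 1e9 = 1e9 / MTBF
λ = 1 / 59143 ≈ 1.691e-05 failures/hour
FIT = 1e9 / 59143 ≈ 16908 failures per 1e9 hours (nearest whole number)

λ = 1.691e-05 /h, FIT = 16908


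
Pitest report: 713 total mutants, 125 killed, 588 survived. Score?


Mutation score = killed / total * 100
Mutation score = 125 / 713 * 100
Mutation score = 17.53%

17.53%


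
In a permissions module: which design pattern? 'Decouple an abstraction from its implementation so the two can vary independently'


This matches the Bridge pattern

Bridge


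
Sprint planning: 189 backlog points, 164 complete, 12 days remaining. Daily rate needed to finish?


Formula: Required rate = Remaining points / Days left
Remaining = 189 - 164 = 25 points
Required rate = 25 / 12 = 2.08 points/day

2.08 points/day


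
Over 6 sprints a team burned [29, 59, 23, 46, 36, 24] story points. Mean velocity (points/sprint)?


Formula: Avg velocity = Total points / Number of sprints
Points: [29, 59, 23, 46, 36, 24]
Sum = 29 + 59 + 23 + 46 + 36 + 24 = 217
Avg velocity = 217 / 6 = 36.17 points/sprint

36.17 points/sprint


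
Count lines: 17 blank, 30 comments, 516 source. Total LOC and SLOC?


Total LOC = blank + comment + code
Total LOC = 17 + 30 + 516 = 563
SLOC (source only) = code = 516

Total LOC: 563, SLOC: 516


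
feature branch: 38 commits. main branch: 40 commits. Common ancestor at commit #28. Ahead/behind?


Common ancestor: commit #28
feature commits after divergence: 38 - 28 = 10
main commits after divergence: 40 - 28 = 12
feature is 10 commits ahead of main
main is 12 commits ahead of feature

feature ahead: 10, main ahead: 12


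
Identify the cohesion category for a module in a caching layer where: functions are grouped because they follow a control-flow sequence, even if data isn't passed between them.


Reasoning: Grouped by order of execution within a routine, not by data flow
Type: Procedural cohesion

Procedural cohesion


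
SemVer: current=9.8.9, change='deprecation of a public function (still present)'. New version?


Current: 9.8.9
Change category: 'deprecation of a public function (still present)' → minor bump
SemVer rule: minor bump → increment MINOR, reset PATCH to 0 (MAJOR unchanged)
New: 9.9.0

9.9.0


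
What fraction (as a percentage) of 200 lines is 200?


Coverage = covered / total * 100
Coverage = 200 / 200 * 100
Coverage = 100.0%

100.0%


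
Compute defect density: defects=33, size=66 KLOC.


Defect density = defects / KLOC
Defect density = 33 / 66
Defect density = 0.5 defects/KLOC

0.5 defects/KLOC


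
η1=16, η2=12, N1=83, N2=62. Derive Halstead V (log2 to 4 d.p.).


Formula: V = N * log2(η), where N = N1 + N2 and η = η1 + η2
η = 16 + 12 = 28
N = 83 + 62 = 145
log2(28) ≈ 4.8074
V = 145 * 4.8074 = 697.07

697.07


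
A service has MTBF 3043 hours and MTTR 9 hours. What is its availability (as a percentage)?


Availability = MTBF / (MTBF + MTTR)
Availability = 3043 / (3043 + 9)
Availability = 3043 / 3052
Availability = 99.7051%

99.7051%


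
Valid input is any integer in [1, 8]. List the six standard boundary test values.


Range: [1, 8]
Boundaries: just below min, min, min+1, max-1, max, just above max
Values: [0, 1, 2, 7, 8, 9]

[0, 1, 2, 7, 8, 9]


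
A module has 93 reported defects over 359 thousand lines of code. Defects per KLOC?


Defect density = defects / KLOC
Defect density = 93 / 359
Defect density = 0.259 defects/KLOC

0.259 defects/KLOC


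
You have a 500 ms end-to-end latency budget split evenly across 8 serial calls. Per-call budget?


Formula: per_stage = total_budget / stages
per_stage = 500 / 8
per_stage = 62.5 ms

62.5 ms


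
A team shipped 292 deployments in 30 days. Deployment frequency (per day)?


Formula: deployments per day = releases / days
= 292 / 30
= 9.733 deploys/day
(equivalently, 68.13 deploys/week)

9.733 deploys/day


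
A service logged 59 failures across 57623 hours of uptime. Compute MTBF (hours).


Formula: MTBF = Total operating time / Number of failures
MTBF = 57623 / 59
MTBF = 976.66 hours

976.66 hours


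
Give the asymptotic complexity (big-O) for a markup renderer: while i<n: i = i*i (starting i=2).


Reasoning: squaring drives double-exponential growth; iterations ~ log log n
Complexity: O(log log n)

O(log log n)


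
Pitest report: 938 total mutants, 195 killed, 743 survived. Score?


Mutation score = killed / total * 100
Mutation score = 195 / 938 * 100
Mutation score = 20.79%

20.79%


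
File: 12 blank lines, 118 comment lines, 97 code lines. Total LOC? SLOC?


Total LOC = blank + comment + code
Total LOC = 12 + 118 + 97 = 227
SLOC (source only) = code = 97

Total LOC: 227, SLOC: 97


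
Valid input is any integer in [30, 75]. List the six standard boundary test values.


Range: [30, 75]
Boundaries: just below min, min, min+1, max-1, max, just above max
Values: [29, 30, 31, 74, 75, 76]

[29, 30, 31, 74, 75, 76]


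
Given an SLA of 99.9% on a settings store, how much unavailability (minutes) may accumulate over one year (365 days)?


Formula: allowed downtime = period * (100 - SLA) / 100
Period (year (365 days)) = 525600 minutes
Unavailability fraction = (100 - 99.9) / 100
Allowed downtime = 525600 * (100 - 99.9) / 100
Allowed downtime = 525.6 minutes

525.6 minutes


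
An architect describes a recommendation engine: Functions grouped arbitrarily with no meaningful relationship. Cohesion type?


Reasoning: Worst: random grouping
Type: Coincidental cohesion

Coincidental cohesion


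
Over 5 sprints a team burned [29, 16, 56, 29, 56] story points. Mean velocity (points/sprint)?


Formula: Avg velocity = Total points / Number of sprints
Points: [29, 16, 56, 29, 56]
Sum = 29 + 16 + 56 + 29 + 56 = 186
Avg velocity = 186 / 5 = 37.2 points/sprint

37.2 points/sprint


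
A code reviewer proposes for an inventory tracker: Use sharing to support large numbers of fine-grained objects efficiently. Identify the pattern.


This matches the Flyweight pattern

Flyweight


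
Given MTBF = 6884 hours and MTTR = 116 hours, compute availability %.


Availability = MTBF / (MTBF + MTTR)
Availability = 6884 / (6884 + 116)
Availability = 6884 / 7000
Availability = 98.3429%

98.3429%


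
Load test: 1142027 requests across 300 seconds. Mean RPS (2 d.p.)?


Formula: throughput = requests / seconds
throughput = 1142027 / 300
throughput = 3806.76 requests/second

3806.76 requests/second


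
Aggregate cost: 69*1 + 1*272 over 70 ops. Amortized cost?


Formula: Amortized cost = Total cost / Operations
Total cost = (69 * 1) + (1 * 272)
Total cost = 69 + 272 = 341
Amortized = 341 / 70 = 4.8714

4.8714


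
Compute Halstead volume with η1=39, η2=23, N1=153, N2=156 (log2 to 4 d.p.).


Formula: V = N * log2(η), where N = N1 + N2 and η = η1 + η2
η = 39 + 23 = 62
N = 153 + 156 = 309
log2(62) ≈ 5.9542
V = 309 * 5.9542 = 1839.85

1839.85


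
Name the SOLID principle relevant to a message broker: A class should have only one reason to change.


This describes the Single Responsibility Principle (SRP)

Single Responsibility Principle (SRP)


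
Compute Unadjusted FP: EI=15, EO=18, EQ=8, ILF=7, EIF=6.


UFP = EI*4 + EO*5 + EQ*4 + ILF*10 + EIF*7
UFP = 15*4 + 18*5 + 8*4 + 7*10 + 6*7
UFP = 60 + 90 + 32 + 70 + 42
UFP = 294

294


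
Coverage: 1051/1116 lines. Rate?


Coverage = covered / total * 100
Coverage = 1051 / 1116 * 100
Coverage = 94.18%

94.18%


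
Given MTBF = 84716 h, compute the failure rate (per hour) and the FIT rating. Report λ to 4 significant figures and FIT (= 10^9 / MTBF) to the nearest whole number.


Formula: λ = 1 / MTBF; FIT = λ × 1e9 = 1e9 / MTBF
λ = 1 / 84716 ≈ 1.180e-05 failures/hour
FIT = 1e9 / 84716 ≈ 11804 failures per 1e9 hours (nearest whole number)

λ = 1.180e-05 /h, FIT = 11804


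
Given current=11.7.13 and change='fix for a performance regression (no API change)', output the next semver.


Current: 11.7.13
Change category: 'fix for a performance regression (no API change)' → patch bump
SemVer rule: patch bump → increment PATCH (MAJOR and MINOR unchanged)
New: 11.7.14

11.7.14


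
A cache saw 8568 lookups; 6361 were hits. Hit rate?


Formula: hit rate = hits / (hits + misses) * 100
hit rate = 6361 / (6361 + 2207) * 100
hit rate = 6361 / 8568 * 100
hit rate = 74.24%

74.24%


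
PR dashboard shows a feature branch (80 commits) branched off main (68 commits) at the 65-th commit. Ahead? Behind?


Common ancestor: commit #65
feature commits after divergence: 80 - 65 = 15
main commits after divergence: 68 - 65 = 3
feature is 15 commits ahead of main
main is 3 commits ahead of feature

feature ahead: 15, main ahead: 3


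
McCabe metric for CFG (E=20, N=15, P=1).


Formula: V(G) = E - N + 2P
V(G) = 20 - 15 + 2*1
V(G) = 5 + 2
V(G) = 7

7


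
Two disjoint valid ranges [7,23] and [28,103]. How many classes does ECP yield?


Valid ranges: [7,23] and [28,103]
Class 1: x < 7 — invalid
Class 2: 7 ≤ x ≤ 23 — valid
Class 3: 23 < x < 28 — invalid (gap between ranges)
Class 4: 28 ≤ x ≤ 103 — valid
Class 5: x > 103 — invalid
Total equivalence classes: 5

5 equivalence classes


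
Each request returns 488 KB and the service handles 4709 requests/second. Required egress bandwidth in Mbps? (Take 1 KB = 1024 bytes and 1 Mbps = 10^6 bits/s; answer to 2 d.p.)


Formula: Mbps = payload_bytes * RPS * 8 / 1e6
Payload per request = 488 KB = 488 * 1024 = 499712 bytes
Total bytes/sec = 499712 * 4709 = 2353143808
Total bits/sec = 2353143808 * 8 = 18825150464
Mbps = 18825150464 / 1e6 = 18825.15

18825.15 Mbps


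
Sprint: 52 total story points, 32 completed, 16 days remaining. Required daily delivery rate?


Formula: Required rate = Remaining points / Days left
Remaining = 52 - 32 = 20 points
Required rate = 20 / 16 = 1.25 points/day

1.25 points/day


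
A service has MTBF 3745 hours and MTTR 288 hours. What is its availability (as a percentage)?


Availability = MTBF / (MTBF + MTTR)
Availability = 3745 / (3745 + 288)
Availability = 3745 / 4033
Availability = 92.8589%

92.8589%


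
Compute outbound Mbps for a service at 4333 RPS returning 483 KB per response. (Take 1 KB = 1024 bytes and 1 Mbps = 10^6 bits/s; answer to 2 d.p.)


Formula: Mbps = payload_bytes * RPS * 8 / 1e6
Payload per request = 483 KB = 483 * 1024 = 494592 bytes
Total bytes/sec = 494592 * 4333 = 2143067136
Total bits/sec = 2143067136 * 8 = 17144537088
Mbps = 17144537088 / 1e6 = 17144.54

17144.54 Mbps


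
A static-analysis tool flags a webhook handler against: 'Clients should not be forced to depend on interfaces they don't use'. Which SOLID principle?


This describes the Interface Segregation Principle (ISP)

Interface Segregation Principle (ISP)


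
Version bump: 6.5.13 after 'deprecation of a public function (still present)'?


Current: 6.5.13
Change category: 'deprecation of a public function (still present)' → minor bump
SemVer rule: minor bump → increment MINOR, reset PATCH to 0 (MAJOR unchanged)
New: 6.6.0

6.6.0


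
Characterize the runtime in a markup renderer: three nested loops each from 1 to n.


Reasoning: three levels of nesting over n
Complexity: O(n^3)

O(n^3)


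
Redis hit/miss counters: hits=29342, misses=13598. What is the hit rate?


Formula: hit rate = hits / (hits + misses) * 100
hit rate = 29342 / (29342 + 13598) * 100
hit rate = 29342 / 42940 * 100
hit rate = 68.33%

68.33%


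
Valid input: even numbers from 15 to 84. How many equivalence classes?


Constraint: even integers in [15, 84]
Class 1: x < 15 — out-of-range invalid
Class 2: x in [15,84] but odd — wrong type invalid
Class 3: x in [15,84] and even — valid
Class 4: x > 84 — out-of-range invalid
Total equivalence classes: 4

4 equivalence classes


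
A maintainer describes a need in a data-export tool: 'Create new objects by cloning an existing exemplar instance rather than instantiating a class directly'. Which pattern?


This matches the Prototype pattern

Prototype


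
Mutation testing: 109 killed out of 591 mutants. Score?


Mutation score = killed / total * 100
Mutation score = 109 / 591 * 100
Mutation score = 18.44%

18.44%


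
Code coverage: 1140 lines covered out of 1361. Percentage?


Coverage = covered / total * 100
Coverage = 1140 / 1361 * 100
Coverage = 83.76%

83.76%


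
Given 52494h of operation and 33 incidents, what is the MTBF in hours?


Formula: MTBF = Total operating time / Number of failures
MTBF = 52494 / 33
MTBF = 1590.73 hours

1590.73 hours


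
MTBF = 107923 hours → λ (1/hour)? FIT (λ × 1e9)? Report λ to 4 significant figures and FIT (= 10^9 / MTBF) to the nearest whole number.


Formula: λ = 1 / MTBF; FIT = λ × 1e9 = 1e9 / MTBF
λ = 1 / 107923 ≈ 9.266e-06 failures/hour
FIT = 1e9 / 107923 ≈ 9266 failures per 1e9 hours (nearest whole number)

λ = 9.266e-06 /h, FIT = 9266


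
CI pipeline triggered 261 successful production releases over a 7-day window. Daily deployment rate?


Formula: deployments per day = releases / days
= 261 / 7
= 37.286 deploys/day
(equivalently, 261.0 deploys/week)

37.286 deploys/day


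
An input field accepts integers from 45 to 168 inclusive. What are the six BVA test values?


Range: [45, 168]
Boundaries: just below min, min, min+1, max-1, max, just above max
Values: [44, 45, 46, 167, 168, 169]

[44, 45, 46, 167, 168, 169]


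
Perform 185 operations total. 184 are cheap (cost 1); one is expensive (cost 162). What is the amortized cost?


Formula: Amortized cost = Total cost / Operations
Total cost = (184 * 1) + (1 * 162)
Total cost = 184 + 162 = 346
Amortized = 346 / 185 = 1.8703

1.8703


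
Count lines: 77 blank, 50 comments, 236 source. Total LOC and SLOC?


Total LOC = blank + comment + code
Total LOC = 77 + 50 + 236 = 363
SLOC (source only) = code = 236

Total LOC: 363, SLOC: 236


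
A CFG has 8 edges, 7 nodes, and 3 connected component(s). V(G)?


Formula: V(G) = E - N + 2P
V(G) = 8 - 7 + 2*3
V(G) = 1 + 6
V(G) = 7

7


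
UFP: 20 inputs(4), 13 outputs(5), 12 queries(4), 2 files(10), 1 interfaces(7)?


UFP = EI*4 + EO*5 + EQ*4 + ILF*10 + EIF*7
UFP = 20*4 + 13*5 + 12*4 + 2*10 + 1*7
UFP = 80 + 65 + 48 + 20 + 7
UFP = 220

220


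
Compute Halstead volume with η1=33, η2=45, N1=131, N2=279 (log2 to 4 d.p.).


Formula: V = N * log2(η), where N = N1 + N2 and η = η1 + η2
η = 33 + 45 = 78
N = 131 + 279 = 410
log2(78) ≈ 6.2854
V = 410 * 6.2854 = 2577.01

2577.01


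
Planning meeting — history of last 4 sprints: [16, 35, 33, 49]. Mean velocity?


Formula: Avg velocity = Total points / Number of sprints
Points: [16, 35, 33, 49]
Sum = 16 + 35 + 33 + 49 = 133
Avg velocity = 133 / 4 = 33.25 points/sprint

33.25 points/sprint


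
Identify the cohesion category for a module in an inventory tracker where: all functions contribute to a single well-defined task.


Reasoning: Best: single purpose
Type: Functional cohesion

Functional cohesion


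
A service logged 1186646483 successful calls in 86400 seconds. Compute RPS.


Formula: throughput = requests / seconds
throughput = 1186646483 / 86400
throughput = 13734.33 requests/second

13734.33 requests/second


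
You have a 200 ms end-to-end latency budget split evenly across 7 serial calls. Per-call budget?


Formula: per_stage = total_budget / stages
per_stage = 200 / 7
per_stage = 28.57 ms

28.57 ms


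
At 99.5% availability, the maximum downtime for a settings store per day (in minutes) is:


Formula: allowed downtime = period * (100 - SLA) / 100
Period (day) = 1440 minutes
Unavailability fraction = (100 - 99.5) / 100
Allowed downtime = 1440 * (100 - 99.5) / 100
Allowed downtime = 7.2 minutes

7.2 minutes


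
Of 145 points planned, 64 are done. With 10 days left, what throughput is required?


Formula: Required rate = Remaining points / Days left
Remaining = 145 - 64 = 81 points
Required rate = 81 / 10 = 8.1 points/day

8.1 points/day


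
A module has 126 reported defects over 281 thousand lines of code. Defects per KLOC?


Defect density = defects / KLOC
Defect density = 126 / 281
Defect density = 0.448 defects/KLOC

0.448 defects/KLOC


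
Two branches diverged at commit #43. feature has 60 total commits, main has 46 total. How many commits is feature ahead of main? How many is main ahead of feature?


Common ancestor: commit #43
feature commits after divergence: 60 - 43 = 17
main commits after divergence: 46 - 43 = 3
feature is 17 commits ahead of main
main is 3 commits ahead of feature

feature ahead: 17, main ahead: 3


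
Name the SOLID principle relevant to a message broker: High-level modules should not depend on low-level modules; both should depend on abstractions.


This describes the Dependency Inversion Principle (DIP)

Dependency Inversion Principle (DIP)


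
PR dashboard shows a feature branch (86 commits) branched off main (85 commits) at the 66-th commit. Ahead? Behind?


Common ancestor: commit #66
feature commits after divergence: 86 - 66 = 20
main commits after divergence: 85 - 66 = 19
feature is 20 commits ahead of main
main is 19 commits ahead of feature

feature ahead: 20, main ahead: 19


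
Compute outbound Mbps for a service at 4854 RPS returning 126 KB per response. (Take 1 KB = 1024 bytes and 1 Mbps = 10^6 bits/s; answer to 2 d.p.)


Formula: Mbps = payload_bytes * RPS * 8 / 1e6
Payload per request = 126 KB = 126 * 1024 = 129024 bytes
Total bytes/sec = 129024 * 4854 = 626282496
Total bits/sec = 626282496 * 8 = 5010259968
Mbps = 5010259968 / 1e6 = 5010.26

5010.26 Mbps


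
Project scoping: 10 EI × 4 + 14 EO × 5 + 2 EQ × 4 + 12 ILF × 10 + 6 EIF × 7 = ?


UFP = EI*4 + EO*5 + EQ*4 + ILF*10 + EIF*7
UFP = 10*4 + 14*5 + 2*4 + 12*10 + 6*7
UFP = 40 + 70 + 8 + 120 + 42
UFP = 280

280


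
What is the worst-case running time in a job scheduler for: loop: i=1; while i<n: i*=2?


Reasoning: i doubles each step so iterations are log2(n)
Complexity: O(log n)

O(log n)


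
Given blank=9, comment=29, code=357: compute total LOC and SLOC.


Total LOC = blank + comment + code
Total LOC = 9 + 29 + 357 = 395
SLOC (source only) = code = 357

Total LOC: 395, SLOC: 357


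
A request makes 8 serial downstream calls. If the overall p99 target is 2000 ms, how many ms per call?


Formula: per_stage = total_budget / stages
per_stage = 2000 / 8
per_stage = 250.0 ms

250.0 ms


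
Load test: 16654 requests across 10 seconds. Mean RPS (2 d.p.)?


Formula: throughput = requests / seconds
throughput = 16654 / 10
throughput = 1665.4 requests/second

1665.4 requests/second


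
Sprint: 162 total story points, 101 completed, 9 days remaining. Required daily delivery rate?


Formula: Required rate = Remaining points / Days left
Remaining = 162 - 101 = 61 points
Required rate = 61 / 9 = 6.78 points/day

6.78 points/day


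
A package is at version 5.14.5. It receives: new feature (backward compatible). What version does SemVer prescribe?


Current: 5.14.5
Change category: 'new feature (backward compatible)' → minor bump
SemVer rule: minor bump → increment MINOR, reset PATCH to 0 (MAJOR unchanged)
New: 5.15.0

5.15.0


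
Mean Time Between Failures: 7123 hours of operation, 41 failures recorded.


Formula: MTBF = Total operating time / Number of failures
MTBF = 7123 / 41
MTBF = 173.73 hours

173.73 hours


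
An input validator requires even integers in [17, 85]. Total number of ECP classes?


Constraint: even integers in [17, 85]
Class 1: x < 17 — out-of-range invalid
Class 2: x in [17,85] but odd — wrong type invalid
Class 3: x in [17,85] and even — valid
Class 4: x > 85 — out-of-range invalid
Total equivalence classes: 4

4 equivalence classes


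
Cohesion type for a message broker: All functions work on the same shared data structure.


Reasoning: Functions share data
Type: Communicational cohesion

Communicational cohesion


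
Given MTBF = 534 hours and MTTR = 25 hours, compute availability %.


Availability = MTBF / (MTBF + MTTR)
Availability = 534 / (534 + 25)
Availability = 534 / 559
Availability = 95.5277%

95.5277%


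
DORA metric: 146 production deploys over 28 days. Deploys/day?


Formula: deployments per day = releases / days
= 146 / 28
= 5.214 deploys/day
(equivalently, 36.5 deploys/week)

5.214 deploys/day


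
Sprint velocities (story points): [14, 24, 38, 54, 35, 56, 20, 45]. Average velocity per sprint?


Formula: Avg velocity = Total points / Number of sprints
Points: [14, 24, 38, 54, 35, 56, 20, 45]
Sum = 14 + 24 + 38 + 54 + 35 + 56 + 20 + 45 = 286
Avg velocity = 286 / 8 = 35.75 points/sprint

35.75 points/sprint


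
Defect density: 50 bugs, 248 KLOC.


Defect density = defects / KLOC
Defect density = 50 / 248
Defect density = 0.202 defects/KLOC

0.202 defects/KLOC


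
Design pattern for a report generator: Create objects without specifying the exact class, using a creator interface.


This matches the Factory Method pattern

Factory Method


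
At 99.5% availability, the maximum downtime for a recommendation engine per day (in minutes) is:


Formula: allowed downtime = period * (100 - SLA) / 100
Period (day) = 1440 minutes
Unavailability fraction = (100 - 99.5) / 100
Allowed downtime = 1440 * (100 - 99.5) / 100
Allowed downtime = 7.2 minutes

7.2 minutes


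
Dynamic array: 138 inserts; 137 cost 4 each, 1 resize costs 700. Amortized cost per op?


Formula: Amortized cost = Total cost / Operations
Total cost = (137 * 4) + (1 * 700)
Total cost = 548 + 700 = 1248
Amortized = 1248 / 138 = 9.0435

9.0435


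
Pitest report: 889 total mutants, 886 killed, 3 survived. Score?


Mutation score = killed / total * 100
Mutation score = 886 / 889 * 100
Mutation score = 99.66%

99.66%


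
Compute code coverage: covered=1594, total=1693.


Coverage = covered / total * 100
Coverage = 1594 / 1693 * 100
Coverage = 94.15%

94.15%


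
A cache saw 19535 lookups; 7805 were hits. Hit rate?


Formula: hit rate = hits / (hits + misses) * 100
hit rate = 7805 / (7805 + 11730) * 100
hit rate = 7805 / 19535 * 100
hit rate = 39.95%

39.95%
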